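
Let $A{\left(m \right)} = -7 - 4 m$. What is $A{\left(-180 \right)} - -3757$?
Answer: $4470$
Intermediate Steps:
$A{\left(-180 \right)} - -3757 = \left(-7 - -720\right) - -3757 = \left(-7 + 720\right) + 3757 = 713 + 3757 = 4470$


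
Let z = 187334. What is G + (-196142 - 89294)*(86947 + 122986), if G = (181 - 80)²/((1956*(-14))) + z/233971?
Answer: -383926753132540372747/6407061864 ≈ -5.9922e+10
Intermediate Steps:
G = 2743216085/6407061864 (G = (181 - 80)²/((1956*(-14))) + 187334/233971 = 101²/(-27384) + 187334*(1/233971) = 10201*(-1/27384) + 187334/233971 = -10201/27384 + 187334/233971 = 2743216085/6407061864 ≈ 0.42815)
G + (-196142 - 89294)*(86947 + 122986) = 2743216085/6407061864 + (-196142 - 89294)*(86947 + 122986) = 2743216085/6407061864 - 285436*209933 = 2743216085/6407061864 - 59922435788 = -383926753132540372747/6407061864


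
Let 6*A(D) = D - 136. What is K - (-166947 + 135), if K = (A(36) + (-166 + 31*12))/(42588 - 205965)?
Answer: 81759731804/490131 ≈ 1.6681e+5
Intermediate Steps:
A(D) = -68/3 + D/6 (A(D) = (D - 136)/6 = (-136 + D)/6 = -68/3 + D/6)
K = -568/490131 (K = ((-68/3 + (1/6)*36) + (-166 + 31*12))/(42588 - 205965) = ((-68/3 + 6) + (-166 + 372))/(-163377) = (-50/3 + 206)*(-1/163377) = (568/3)*(-1/163377) = -568/490131 ≈ -0.0011589)
K - (-166947 + 135) = -568/490131 - (-166947 + 135) = -568/490131 - 1*(-166812) = -568/490131 + 166812 = 81759731804/490131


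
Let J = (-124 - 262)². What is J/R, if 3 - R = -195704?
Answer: 148996/195707 ≈ 0.76132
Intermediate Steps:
R = 195707 (R = 3 - 1*(-195704) = 3 + 195704 = 195707)
J = 148996 (J = (-386)² = 148996)
J/R = 148996/195707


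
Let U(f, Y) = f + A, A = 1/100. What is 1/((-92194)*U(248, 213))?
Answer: -50/1143251697 ≈ -4.3735e-8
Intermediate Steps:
A = 1/100 ≈ 0.010000
U(f, Y) = 1/100 + f (U(f, Y) = f + 1/100 = 1/100 + f)
1/((-92194)*U(248, 213)) = 1/((-92194)*(1/100 + 248)) = -1/(92194*24801/100) = -1/92194*100/24801 = -50/1143251697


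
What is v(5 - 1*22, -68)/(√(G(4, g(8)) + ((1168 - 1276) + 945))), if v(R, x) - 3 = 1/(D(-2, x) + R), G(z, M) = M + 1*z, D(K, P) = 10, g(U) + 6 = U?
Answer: 20*√843/5901 ≈ 0.098405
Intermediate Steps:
g(U) = -6 + U
G(z, M) = M + z
v(R, x) = 3 + 1/(10 + R)
v(5 - 1*22, -68)/(√(G(4, g(8)) + ((1168 - 1276) + 945))) = ((31 + 3*(5 - 1*22))/(10 + (5 - 1*22)))/(√(((-6 + 8) + 4) + ((1168 - 1276) + 945))) = ((31 + 3*(5 - 22))/(10 + (5 - 22)))/(√((2 + 4) + (-108 + 945))) = ((31 + 3*(-17))/(10 - 17))/(√(6 + 837)) = ((31 - 51)/(-7))/(√843) = (-⅐*(-20))*(√843/843) = 20*(√843/843)/7 = 20*√843/5901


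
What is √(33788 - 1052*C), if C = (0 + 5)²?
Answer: 24*√13 ≈ 86.533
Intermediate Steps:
C = 25 (C = 5² = 25)
√(33788 - 1052*C) = √(33788 - 1052*25) = √(33788 - 26300) = √7488 = 24*√13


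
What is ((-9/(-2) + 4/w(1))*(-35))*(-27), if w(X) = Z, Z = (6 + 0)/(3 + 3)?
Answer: 16065/2 ≈ 8032.5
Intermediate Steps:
Z = 1 (Z = 6/6 = 6*(1/6) = 1)
w(X) = 1
((-9/(-2) + 4/w(1))*(-35))*(-27) = ((-9/(-2) + 4/1)*(-35))*(-27) = ((-9*(-1/2) + 4*1)*(-35))*(-27) = ((9/2 + 4)*(-35))*(-27) = ((17/2)*(-35))*(-27) = -595/2*(-27) = 16065/2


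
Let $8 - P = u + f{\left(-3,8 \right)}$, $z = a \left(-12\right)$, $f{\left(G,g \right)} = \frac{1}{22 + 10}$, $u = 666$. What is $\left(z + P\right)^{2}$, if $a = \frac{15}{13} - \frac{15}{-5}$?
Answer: $\frac{86716703529}{173056} \approx 5.0109 \cdot 10^{5}$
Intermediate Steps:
$f{\left(G,g \right)} = \frac{1}{32}$
$a = \frac{54}{13}$ ($a = 15 \cdot \frac{1}{13} - -3 = \frac{15}{13} + 3 = \frac{54}{13} \approx 4.1538$)
$z = - \frac{648}{13}$ ($z = \frac{54}{13} \left(-12\right) = - \frac{648}{13} \approx -49.846$)
$P = - \frac{21057}{32}$ ($P = 8 - \left(666 + \frac{1}{32}\right) = 8 - \frac{21313}{32} = - \frac{21057}{32} \approx -658.03$)
$\left(z + P\right)^{2} = \left(- \frac{648}{13} - \frac{21057}{32}\right)^{2} = \left(- \frac{294477}{416}\right)^{2} = \frac{86716703529}{173056}$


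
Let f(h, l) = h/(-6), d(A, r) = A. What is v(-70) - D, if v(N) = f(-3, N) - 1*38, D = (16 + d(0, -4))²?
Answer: -587/2 ≈ -293.50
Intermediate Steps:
f(h, l) = -h/6 (f(h, l) = h*(-⅙) = -h/6)
D = 256 (D = (16 + 0)² = 16² = 256)
v(N) = -75/2 (v(N) = -⅙*(-3) - 1*38 = ½ - 38 = -75/2)
v(-70) - D = -75/2 - 1*256 = -75/2 - 256 = -587/2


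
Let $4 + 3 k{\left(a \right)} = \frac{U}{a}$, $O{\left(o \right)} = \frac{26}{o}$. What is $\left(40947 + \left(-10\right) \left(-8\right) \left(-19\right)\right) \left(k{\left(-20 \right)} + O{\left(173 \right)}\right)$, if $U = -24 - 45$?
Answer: $- \frac{13523461}{10380} \approx -1302.8$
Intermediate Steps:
$U = -69$
$k{\left(a \right)} = - \frac{4}{3} - \frac{23}{a}$ ($k{\left(a \right)} = - \frac{4}{3} + \frac{\left(-69\right) \frac{1}{a}}{3} = - \frac{4}{3} - \frac{23}{a}$)
$\left(40947 + \left(-10\right) \left(-8\right) \left(-19\right)\right) \left(k{\left(-20 \right)} + O{\left(173 \right)}\right) = \left(40947 + \left(-10\right) \left(-8\right) \left(-19\right)\right) \left(\left(- \frac{4}{3} - \frac{23}{-20}\right) + \frac{26}{173}\right) = \left(40947 + 80 \left(-19\right)\right) \left(\left(- \frac{4}{3} - - \frac{23}{20}\right) + 26 \cdot \frac{1}{173}\right) = \left(40947 - 1520\right) \left(\left(- \frac{4}{3} + \frac{23}{20}\right) + \frac{26}{173}\right) = 39427 \left(- \frac{11}{60} + \frac{26}{173}\right) = 39427 \left(- \frac{343}{10380}\right) = - \frac{13523461}{10380}$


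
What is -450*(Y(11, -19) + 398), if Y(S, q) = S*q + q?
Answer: -76500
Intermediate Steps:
Y(S, q) = q + S*q
-450*(Y(11, -19) + 398) = -450*(-19*(1 + 11) + 398) = -450*(-19*12 + 398) = -450*(-228 + 398) = -450*170 = -76500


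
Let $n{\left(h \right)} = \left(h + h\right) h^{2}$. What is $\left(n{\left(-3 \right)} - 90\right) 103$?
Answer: $-14832$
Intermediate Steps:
$n{\left(h \right)} = 2 h^{3}$ ($n{\left(h \right)} = 2 h h^{2} = 2 h^{3}$)
$\left(n{\left(-3 \right)} - 90\right) 103 = \left(2 \left(-3\right)^{3} - 90\right) 103 = \left(2 \left(-27\right) - 90\right) 103 = \left(-54 - 90\right) 103 = \left(-144\right) 103 = -14832$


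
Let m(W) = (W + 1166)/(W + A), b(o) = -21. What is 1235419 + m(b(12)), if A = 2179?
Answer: 2666035347/2158 ≈ 1.2354e+6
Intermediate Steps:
m(W) = (1166 + W)/(2179 + W) (m(W) = (W + 1166)/(W + 2179) = (1166 + W)/(2179 + W))
1235419 + m(b(12)) = 1235419 + (1166 - 21)/(2179 - 21) = 1235419 + 1145/2158 = 2666035347/2158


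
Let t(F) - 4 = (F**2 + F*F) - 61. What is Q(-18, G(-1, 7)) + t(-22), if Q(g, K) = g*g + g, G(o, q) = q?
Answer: 1217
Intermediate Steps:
Q(g, K) = g + g**2 (Q(g, K) = g**2 + g = g + g**2)
t(F) = -57 + 2*F**2 (t(F) = 4 + ((F**2 + F*F) - 61) = 4 + ((F**2 + F**2) - 61) = 4 + (2*F**2 - 61) = 4 + (-61 + 2*F**2) = -57 + 2*F**2)
Q(-18, G(-1, 7)) + t(-22) = -18*(1 - 18) + (-57 + 2*(-22)**2) = -18*(-17) + (-57 + 2*484) = 306 + (-57 + 968) = 306 + 911 = 1217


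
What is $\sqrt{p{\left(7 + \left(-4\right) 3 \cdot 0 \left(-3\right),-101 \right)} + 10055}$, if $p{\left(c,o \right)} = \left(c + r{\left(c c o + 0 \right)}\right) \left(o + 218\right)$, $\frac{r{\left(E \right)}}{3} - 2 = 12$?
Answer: $2 \sqrt{3947} \approx 125.65$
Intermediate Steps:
$r{\left(E \right)} = 42$ ($r{\left(E \right)} = 6 + 3 \cdot 12 = 6 + 36 = 42$)
$p{\left(c,o \right)} = \left(42 + c\right) \left(218 + o\right)$ ($p{\left(c,o \right)} = \left(c + 42\right) \left(o + 218\right) = \left(42 + c\right) \left(218 + o\right)$)
$\sqrt{p{\left(7 + \left(-4\right) 3 \cdot 0 \left(-3\right),-101 \right)} + 10055} = \sqrt{\left(9156 + 42 \left(-101\right) + 218 \left(7 + \left(-4\right) 3 \cdot 0 \left(-3\right)\right) + \left(7 + \left(-4\right) 3 \cdot 0 \left(-3\right)\right) \left(-101\right)\right) + 10055} = \sqrt{\left(9156 - 4242 + 218 \left(7 + \left(-12\right) 0 \left(-3\right)\right) + \left(7 + \left(-12\right) 0 \left(-3\right)\right) \left(-101\right)\right) + 10055} = \sqrt{\left(9156 - 4242 + 218 \left(7 + 0 \left(-3\right)\right) + \left(7 + 0 \left(-3\right)\right) \left(-101\right)\right) + 10055} = \sqrt{\left(9156 - 4242 + 218 \left(7 + 0\right) + \left(7 + 0\right) \left(-101\right)\right) + 10055} = \sqrt{\left(9156 - 4242 + 218 \cdot 7 + 7 \left(-101\right)\right) + 10055} = \sqrt{\left(9156 - 4242 + 1526 - 707\right) + 10055} = \sqrt{5733 + 10055} = \sqrt{15788} = 2 \sqrt{3947}$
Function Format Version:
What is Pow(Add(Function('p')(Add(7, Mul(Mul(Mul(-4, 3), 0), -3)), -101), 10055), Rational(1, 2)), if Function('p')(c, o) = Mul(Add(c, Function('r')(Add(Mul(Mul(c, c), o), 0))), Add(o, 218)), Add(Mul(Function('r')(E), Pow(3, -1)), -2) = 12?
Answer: Mul(2, Pow(3947, Rational(1, 2))) ≈ 125.65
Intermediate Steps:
Function('r')(E) = 42 (Function('r')(E) = Add(6, Mul(3, 12)) = Add(6, 36) = 42)
Function('p')(c, o) = Mul(Add(42, c), Add(218, o)) (Function('p')(c, o) = Mul(Add(c, 42), Add(o, 218)) = Mul(Add(42, c), Add(218, o)))
Pow(Add(Function('p')(Add(7, Mul(Mul(Mul(-4, 3), 0), -3)), -101), 10055), Rational(1, 2)) = Pow(Add(Add(9156, Mul(42, -101), Mul(218, Add(7, Mul(Mul(Mul(-4, 3), 0), -3))), Mul(Add(7, Mul(Mul(Mul(-4, 3), 0), -3)), -101)), 10055), Rational(1, 2)) = Pow(Add(Add(9156, -4242, Mul(218, Add(7, Mul(Mul(-12, 0), -3))), Mul(Add(7, Mul(Mul(-12, 0), -3)), -101)), 10055), Rational(1, 2)) = Pow(Add(Add(9156, -4242, Mul(218, Add(7, Mul(0, -3))), Mul(Add(7, Mul(0, -3)), -101)), 10055), Rational(1, 2)) = Pow(Add(Add(9156, -4242, Mul(218, Add(7, 0)), Mul(Add(7, 0), -101)), 10055), Rational(1, 2)) = Pow(Add(Add(9156, -4242, Mul(218, 7), Mul(7, -101)), 10055), Rational(1, 2)) = Pow(Add(Add(9156, -4242, 1526, -707), 10055), Rational(1, 2)) = Pow(Add(5733, 10055), Rational(1, 2)) = Pow(15788, Rational(1, 2)) = Mul(2, Pow(3947, Rational(1, 2)))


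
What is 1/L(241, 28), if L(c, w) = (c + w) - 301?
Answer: -1/32 ≈ -0.031250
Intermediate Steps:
L(c, w) = -301 + c + w
1/L(241, 28) = 1/(-301 + 241 + 28) = 1/(-32) = -1/32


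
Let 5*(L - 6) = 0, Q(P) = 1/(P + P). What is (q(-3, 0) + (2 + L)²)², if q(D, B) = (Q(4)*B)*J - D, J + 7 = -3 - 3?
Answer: 4489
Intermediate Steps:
Q(P) = 1/(2*P)
J = -13 (J = -7 + (-3 - 3) = -7 - 6 = -13)
L = 6 (L = 6 + (⅕)*0 = 6 + 0 = 6)
q(D, B) = -D - 13*B/8 (q(D, B) = (((½)/4)*B)*(-13) - D = (((½)*(¼))*B)*(-13) - D = (B/8)*(-13) - D = -13*B/8 - D = -D - 13*B/8)
(q(-3, 0) + (2 + L)²)² = ((-1*(-3) - 13/8*0) + (2 + 6)²)² = ((3 + 0) + 8²)² = (3 + 64)² = 67² = 4489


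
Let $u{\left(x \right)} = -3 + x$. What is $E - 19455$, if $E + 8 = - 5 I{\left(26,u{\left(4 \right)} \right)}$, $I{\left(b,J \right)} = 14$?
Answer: $-19533$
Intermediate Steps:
$E = -78$ ($E = -8 - 70 = -78$)
$E - 19455 = -78 - 19455 = -19533$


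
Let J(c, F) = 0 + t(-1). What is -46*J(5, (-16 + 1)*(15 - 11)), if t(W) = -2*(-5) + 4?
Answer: -644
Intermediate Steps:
t(W) = 14 (t(W) = 10 + 4 = 14)
J(c, F) = 14 (J(c, F) = 0 + 14 = 14)
-46*J(5, (-16 + 1)*(15 - 11)) = -46*14 = -644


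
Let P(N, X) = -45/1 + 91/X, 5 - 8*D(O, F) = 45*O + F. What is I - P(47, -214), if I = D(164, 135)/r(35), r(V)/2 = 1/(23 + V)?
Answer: -11632323/428 ≈ -27178.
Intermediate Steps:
r(V) = 2/(23 + V)
D(O, F) = 5/8 - 45*O/8 - F/8 (D(O, F) = 5/8 - (45*O + F)/8 = 5/8 - (F + 45*O)/8 = 5/8 + (-45*O/8 - F/8) = 5/8 - 45*O/8 - F/8)
I = -108895/4 (I = (5/8 - 45/8*164 - ⅛*135)/((2/(23 + 35))) = (5/8 - 1845/2 - 135/8)/((2/58)) = -3755/(4*(2*(1/58))) = -3755/(4*1/29) = -3755/4*29 = -108895/4 ≈ -27224.)
P(N, X) = -45 + 91/X (P(N, X) = -45*1 + 91/X = -45 + 91/X)
I - P(47, -214) = -108895/4 - (-45 + 91/(-214)) = -108895/4 - (-45 + 91*(-1/214)) = -108895/4 - (-45 - 91/214) = -108895/4 - 1*(-9721/214) = -108895/4 + 9721/214 = -11632323/428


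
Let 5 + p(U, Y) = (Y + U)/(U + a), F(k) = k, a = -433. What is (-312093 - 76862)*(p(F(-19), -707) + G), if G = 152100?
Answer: -13369874214515/226 ≈ -5.9159e+10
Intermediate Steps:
p(U, Y) = -5 + (U + Y)/(-433 + U) (p(U, Y) = -5 + (Y + U)/(U - 433) = -5 + (U + Y)/(-433 + U))
(-312093 - 76862)*(p(F(-19), -707) + G) = (-312093 - 76862)*((2165 - 707 - 4*(-19))/(-433 - 19) + 152100) = -388955*((2165 - 707 + 76)/(-452) + 152100) = -388955*(-1/452*1534 + 152100) = -388955*(-767/226 + 152100) = -388955*34373833/226 = -13369874214515/226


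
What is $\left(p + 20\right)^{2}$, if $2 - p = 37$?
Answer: $225$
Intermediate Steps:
$p = -35$ ($p = 2 - 37 = -35$)
$\left(p + 20\right)^{2} = \left(-35 + 20\right)^{2} = \left(-15\right)^{2} = 225$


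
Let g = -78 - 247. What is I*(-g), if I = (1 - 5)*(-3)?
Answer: 3900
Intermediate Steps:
g = -325
I = 12 (I = -4*(-3) = 12)
I*(-g) = 12*(-1*(-325)) = 12*325 = 3900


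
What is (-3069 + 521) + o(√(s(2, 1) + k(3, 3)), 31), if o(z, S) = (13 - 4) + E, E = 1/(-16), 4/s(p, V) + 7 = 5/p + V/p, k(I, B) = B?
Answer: -40625/16 ≈ -2539.1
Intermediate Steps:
s(p, V) = 4/(-7 + 5/p + V/p) (s(p, V) = 4/(-7 + (5/p + V/p)) = 4/(-7 + 5/p + V/p))
E = -1/16 ≈ -0.062500
o(z, S) = 143/16 (o(z, S) = (13 - 4) - 1/16 = 9 - 1/16 = 143/16)
(-3069 + 521) + o(√(s(2, 1) + k(3, 3)), 31) = (-3069 + 521) + 143/16 = -2548 + 143/16 = -40625/16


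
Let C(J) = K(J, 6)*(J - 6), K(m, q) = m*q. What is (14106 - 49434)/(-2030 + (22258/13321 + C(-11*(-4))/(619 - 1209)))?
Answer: 34707066240/2009383219 ≈ 17.272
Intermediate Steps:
C(J) = 6*J*(-6 + J) (C(J) = (J*6)*(J - 6) = (6*J)*(-6 + J) = 6*J*(-6 + J))
(14106 - 49434)/(-2030 + (22258/13321 + C(-11*(-4))/(619 - 1209))) = (14106 - 49434)/(-2030 + (22258/13321 + (6*(-11*(-4))*(-6 - 11*(-4)))/(619 - 1209))) = -35328/(-2030 + (22258*(1/13321) + (6*44*(-6 + 44))/(-590))) = -35328/(-2030 + (22258/13321 + (6*44*38)*(-1/590))) = -35328/(-2030 + (22258/13321 + 10032*(-1/590))) = -35328/(-2030 + (22258/13321 - 5016/295)) = -35328/(-2030 - 60252026/3929695) = -35328/(-8037532876/3929695) = -35328*(-3929695/8037532876) = 34707066240/2009383219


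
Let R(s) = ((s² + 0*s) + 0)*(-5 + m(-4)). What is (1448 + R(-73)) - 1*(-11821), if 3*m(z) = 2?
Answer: -29470/3 ≈ -9823.3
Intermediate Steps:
m(z) = ⅔ (m(z) = (⅓)*2 = ⅔)
R(s) = -13*s²/3 (R(s) = ((s² + 0*s) + 0)*(-5 + ⅔) = ((s² + 0) + 0)*(-13/3) = (s² + 0)*(-13/3) = s²*(-13/3) = -13*s²/3)
(1448 + R(-73)) - 1*(-11821) = (1448 - 13/3*(-73)²) - 1*(-11821) = (1448 - 13/3*5329) + 11821 = (1448 - 69277/3) + 11821 = -64933/3 + 11821 = -29470/3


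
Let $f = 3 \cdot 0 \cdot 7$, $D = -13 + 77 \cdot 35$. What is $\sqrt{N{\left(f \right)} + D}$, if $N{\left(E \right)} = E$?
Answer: $3 \sqrt{298} \approx 51.788$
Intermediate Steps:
$D = 2682$ ($D = -13 + 2695 = 2682$)
$f = 0$ ($f = 0 \cdot 7 = 0$)
$\sqrt{N{\left(f \right)} + D} = \sqrt{0 + 2682} = \sqrt{2682} = 3 \sqrt{298}$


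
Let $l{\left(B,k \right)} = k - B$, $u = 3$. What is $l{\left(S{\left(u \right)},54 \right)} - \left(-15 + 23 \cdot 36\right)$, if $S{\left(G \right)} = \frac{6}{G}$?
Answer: $-761$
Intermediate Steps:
$l{\left(S{\left(u \right)},54 \right)} - \left(-15 + 23 \cdot 36\right) = \left(54 - \frac{6}{3}\right) - \left(-15 + 23 \cdot 36\right) = \left(54 - 6 \cdot \frac{1}{3}\right) - \left(-15 + 828\right) = \left(54 - 2\right) - 813 = 52 - 813 = -761$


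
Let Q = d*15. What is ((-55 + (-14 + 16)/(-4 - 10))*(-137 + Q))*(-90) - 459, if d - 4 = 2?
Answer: -1635993/7 ≈ -2.3371e+5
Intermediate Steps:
d = 6 (d = 4 + 2 = 6)
Q = 90 (Q = 6*15 = 90)
((-55 + (-14 + 16)/(-4 - 10))*(-137 + Q))*(-90) - 459 = ((-55 + (-14 + 16)/(-4 - 10))*(-137 + 90))*(-90) - 459 = ((-55 + 2/(-14))*(-47))*(-90) - 459 = ((-55 + 2*(-1/14))*(-47))*(-90) - 459 = ((-55 - ⅐)*(-47))*(-90) - 459 = -386/7*(-47)*(-90) - 459 = (18142/7)*(-90) - 459 = -1632780/7 - 459 = -1635993/7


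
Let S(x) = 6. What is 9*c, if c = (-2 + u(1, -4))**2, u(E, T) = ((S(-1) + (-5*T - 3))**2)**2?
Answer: 704788793289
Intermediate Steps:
u(E, T) = (3 - 5*T)**4 (u(E, T) = ((6 + (-5*T - 3))**2)**2 = ((6 + (-3 - 5*T))**2)**2 = ((3 - 5*T)**2)**2 = (3 - 5*T)**4)
c = 78309865921 (c = (-2 + (-3 + 5*(-4))**4)**2 = (-2 + (-3 - 20)**4)**2 = (-2 + (-23)**4)**2 = (-2 + 279841)**2 = 279839**2 = 78309865921)
9*c = 9*78309865921 = 704788793289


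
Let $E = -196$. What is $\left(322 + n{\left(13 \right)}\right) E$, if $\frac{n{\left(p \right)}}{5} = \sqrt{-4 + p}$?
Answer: $-66052$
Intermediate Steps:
$n{\left(p \right)} = 5 \sqrt{-4 + p}$
$\left(322 + n{\left(13 \right)}\right) E = \left(322 + 5 \sqrt{-4 + 13}\right) \left(-196\right) = \left(322 + 5 \sqrt{9}\right) \left(-196\right) = \left(322 + 5 \cdot 3\right) \left(-196\right) = \left(322 + 15\right) \left(-196\right) = 337 \left(-196\right) = -66052$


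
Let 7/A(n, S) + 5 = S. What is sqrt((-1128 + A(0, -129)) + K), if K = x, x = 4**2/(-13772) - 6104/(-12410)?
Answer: I*sqrt(9240755247668097125610)/2862751210 ≈ 33.579*I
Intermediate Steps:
A(n, S) = 7/(-5 + S)
x = 10483216/21363815 (x = 16*(-1/13772) - 6104*(-1/12410) = -4/3443 + 3052/6205 = 10483216/21363815 ≈ 0.49070)
K = 10483216/21363815 ≈ 0.49070
sqrt((-1128 + A(0, -129)) + K) = sqrt((-1128 + 7/(-5 - 129)) + 10483216/21363815) = sqrt((-1128 + 7/(-134)) + 10483216/21363815) = sqrt((-1128 + 7*(-1/134)) + 10483216/21363815) = sqrt((-1128 - 7/134) + 10483216/21363815) = sqrt(-151159/134 + 10483216/21363815) = sqrt(-3227928160641/2862751210) = I*sqrt(9240755247668097125610)/2862751210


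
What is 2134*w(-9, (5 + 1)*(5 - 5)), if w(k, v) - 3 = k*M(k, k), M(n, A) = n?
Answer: 179256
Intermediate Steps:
w(k, v) = 3 + k**2 (w(k, v) = 3 + k*k = 3 + k**2)
2134*w(-9, (5 + 1)*(5 - 5)) = 2134*(3 + (-9)**2) = 2134*(3 + 81) = 2134*84 = 179256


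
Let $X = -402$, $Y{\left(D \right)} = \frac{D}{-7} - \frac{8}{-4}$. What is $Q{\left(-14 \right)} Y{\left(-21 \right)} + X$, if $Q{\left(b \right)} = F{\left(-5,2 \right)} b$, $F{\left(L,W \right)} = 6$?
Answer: $-822$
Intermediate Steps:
$Q{\left(b \right)} = 6 b$
$Y{\left(D \right)} = 2 - \frac{D}{7}$ ($Y{\left(D \right)} = D \left(- \frac{1}{7}\right) - -2 = - \frac{D}{7} + 2 = 2 - \frac{D}{7}$)
$Q{\left(-14 \right)} Y{\left(-21 \right)} + X = 6 \left(-14\right) \left(2 - -3\right) - 402 = - 84 \left(2 + 3\right) - 402 = \left(-84\right) 5 - 402 = -420 - 402 = -822$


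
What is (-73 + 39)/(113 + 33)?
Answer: -17/73 ≈ -0.23288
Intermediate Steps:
(-73 + 39)/(113 + 33) = -34/146 = -34*1/146 = -17/73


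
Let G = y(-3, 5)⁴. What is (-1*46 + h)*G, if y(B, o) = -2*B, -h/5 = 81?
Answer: -584496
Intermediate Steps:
h = -405 (h = -5*81 = -405)
G = 1296 (G = (-2*(-3))⁴ = 6⁴ = 1296)
(-1*46 + h)*G = (-1*46 - 405)*1296 = (-46 - 405)*1296 = -451*1296 = -584496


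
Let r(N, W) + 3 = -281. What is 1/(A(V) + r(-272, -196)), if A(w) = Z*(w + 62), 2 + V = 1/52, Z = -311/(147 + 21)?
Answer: -8736/3451655 ≈ -0.0025310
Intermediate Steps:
Z = -311/168 ≈ -1.8512
r(N, W) = -284 (r(N, W) = -3 - 281 = -284)
V = -103/52 (V = -2 + 1/52 = -103/52 ≈ -1.9808)
A(w) = -9641/84 - 311*w/168 (A(w) = -311*(w + 62)/168 = -311*(62 + w)/168 = -9641/84 - 311*w/168)
1/(A(V) + r(-272, -196)) = 1/((-9641/84 - 311/168*(-103/52)) - 284) = 1/((-9641/84 + 32033/8736) - 284) = 1/(-970631/8736 - 284) = 1/(-3451655/8736) = -8736/3451655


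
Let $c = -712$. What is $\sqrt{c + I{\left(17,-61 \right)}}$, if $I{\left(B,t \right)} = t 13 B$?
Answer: $3 i \sqrt{1577} \approx 119.13 i$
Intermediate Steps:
$I{\left(B,t \right)} = 13 B t$ ($I{\left(B,t \right)} = 13 t B = 13 B t$)
$\sqrt{c + I{\left(17,-61 \right)}} = \sqrt{-712 + 13 \cdot 17 \left(-61\right)} = \sqrt{-712 - 13481} = \sqrt{-14193} = 3 i \sqrt{1577}$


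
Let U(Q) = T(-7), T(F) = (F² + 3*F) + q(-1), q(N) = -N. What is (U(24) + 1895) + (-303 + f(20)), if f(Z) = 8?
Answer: 1629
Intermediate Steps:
T(F) = 1 + F² + 3*F (T(F) = (F² + 3*F) - 1*(-1) = (F² + 3*F) + 1 = 1 + F² + 3*F)
U(Q) = 29 (U(Q) = 1 + (-7)² + 3*(-7) = 1 + 49 - 21 = 29)
(U(24) + 1895) + (-303 + f(20)) = (29 + 1895) + (-303 + 8) = 1924 - 295 = 1629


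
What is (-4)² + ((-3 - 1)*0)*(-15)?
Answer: 16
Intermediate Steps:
(-4)² + ((-3 - 1)*0)*(-15) = 16 - 4*0*(-15) = 16 + 0*(-15) = 16 + 0 = 16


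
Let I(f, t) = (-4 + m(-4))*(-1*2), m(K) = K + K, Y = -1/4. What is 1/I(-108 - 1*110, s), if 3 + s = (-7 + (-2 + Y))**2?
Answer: 1/24 ≈ 0.041667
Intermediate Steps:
Y = -1/4 (Y = -1*1/4 = -1/4 ≈ -0.25000)
m(K) = 2*K
s = 1321/16 (s = -3 + (-7 + (-2 - 1/4))**2 = -3 + (-7 - 9/4)**2 = -3 + (-37/4)**2 = -3 + 1369/16 = 1321/16 ≈ 82.563)
I(f, t) = 24 (I(f, t) = (-4 + 2*(-4))*(-1*2) = (-4 - 8)*(-2) = -12*(-2) = 24)
1/I(-108 - 1*110, s) = 1/24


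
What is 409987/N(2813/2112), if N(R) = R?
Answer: 865892544/2813 ≈ 3.0782e+5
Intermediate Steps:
409987/N(2813/2112) = 409987/((2813/2112)) = 409987/((2813*(1/2112))) = 409987/(2813/2112) = 409987*(2112/2813) = 865892544/2813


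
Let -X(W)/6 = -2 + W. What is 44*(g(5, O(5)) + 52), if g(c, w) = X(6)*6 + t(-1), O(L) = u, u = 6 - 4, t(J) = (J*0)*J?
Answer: -4048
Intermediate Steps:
t(J) = 0 (t(J) = 0*J = 0)
X(W) = 12 - 6*W (X(W) = -6*(-2 + W) = 12 - 6*W)
u = 2
O(L) = 2
g(c, w) = -144 (g(c, w) = (12 - 6*6)*6 + 0 = (12 - 36)*6 + 0 = -24*6 + 0 = -144 + 0 = -144)
44*(g(5, O(5)) + 52) = 44*(-144 + 52) = 44*(-92) = -4048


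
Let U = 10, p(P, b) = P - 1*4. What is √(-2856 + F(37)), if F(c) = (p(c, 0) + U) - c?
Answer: 5*I*√114 ≈ 53.385*I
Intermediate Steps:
p(P, b) = -4 + P (p(P, b) = P - 4 = -4 + P)
F(c) = 6 (F(c) = ((-4 + c) + 10) - c = (6 + c) - c = 6)
√(-2856 + F(37)) = √(-2856 + 6) = √(-2850) = 5*I*√114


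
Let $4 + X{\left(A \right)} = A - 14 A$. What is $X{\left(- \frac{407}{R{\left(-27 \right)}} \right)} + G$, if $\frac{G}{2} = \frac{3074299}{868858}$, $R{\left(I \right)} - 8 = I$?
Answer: $- \frac{2273168762}{8254151} \approx -275.4$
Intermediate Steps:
$R{\left(I \right)} = 8 + I$
$G = \frac{3074299}{434429}$ ($G = 2 \cdot \frac{3074299}{868858} = \frac{3074299}{434429} \approx 7.0766$)
$X{\left(A \right)} = -4 - 13 A$ ($X{\left(A \right)} = -4 + \left(A - 14 A\right) = -4 - 13 A$)
$X{\left(- \frac{407}{R{\left(-27 \right)}} \right)} + G = \left(-4 - 13 \left(- \frac{407}{8 - 27}\right)\right) + \frac{3074299}{434429} = \left(-4 - 13 \left(- \frac{407}{-19}\right)\right) + \frac{3074299}{434429} = \left(-4 - 13 \left(\left(-407\right) \left(- \frac{1}{19}\right)\right)\right) + \frac{3074299}{434429} = \left(-4 - \frac{5291}{19}\right) + \frac{3074299}{434429} = - \frac{5367}{19} + \frac{3074299}{434429} = - \frac{2273168762}{8254151}$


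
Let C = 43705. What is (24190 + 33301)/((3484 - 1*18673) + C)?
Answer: 57491/28516 ≈ 2.0161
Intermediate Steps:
(24190 + 33301)/((3484 - 1*18673) + C) = (24190 + 33301)/((3484 - 1*18673) + 43705) = 57491/((3484 - 18673) + 43705) = 57491/(-15189 + 43705) = 57491/28516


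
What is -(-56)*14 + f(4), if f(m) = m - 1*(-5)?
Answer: 793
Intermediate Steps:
f(m) = 5 + m (f(m) = m + 5 = 5 + m)
-(-56)*14 + f(4) = -(-56)*14 + (5 + 4) = -8*(-98) + 9 = 784 + 9 = 793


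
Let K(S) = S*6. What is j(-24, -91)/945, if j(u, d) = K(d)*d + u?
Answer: 5518/105 ≈ 52.552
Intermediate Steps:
K(S) = 6*S
j(u, d) = u + 6*d**2 (j(u, d) = (6*d)*d + u = 6*d**2 + u = u + 6*d**2)
j(-24, -91)/945 = (-24 + 6*(-91)**2)/945 = (-24 + 6*8281)*(1/945) = (-24 + 49686)*(1/945) = 49662*(1/945) = 5518/105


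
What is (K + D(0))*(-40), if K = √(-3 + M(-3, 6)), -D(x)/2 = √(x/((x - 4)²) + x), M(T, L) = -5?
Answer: -80*I*√2 ≈ -113.14*I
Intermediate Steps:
D(x) = -2*√(x + x/(-4 + x)²) (D(x) = -2*√(x/((x - 4)²) + x) = -2*√(x/((-4 + x)²) + x) = -2*√(x/(-4 + x)² + x) = -2*√(x + x/(-4 + x)²))
K = 2*I*√2 (K = √(-3 - 5) = √(-8) = 2*I*√2 ≈ 2.8284*I)
(K + D(0))*(-40) = (2*I*√2 - 2*√(0 + 0/(-4 + 0)²))*(-40) = (2*I*√2 - 2*√(0 + 0/(-4)²))*(-40) = (2*I*√2 - 2*√(0 + 0*(1/16)))*(-40) = (2*I*√2 - 2*√(0 + 0))*(-40) = (2*I*√2 - 2*√0)*(-40) = (2*I*√2 - 2*0)*(-40) = (2*I*√2 + 0)*(-40) = (2*I*√2)*(-40) = -80*I*√2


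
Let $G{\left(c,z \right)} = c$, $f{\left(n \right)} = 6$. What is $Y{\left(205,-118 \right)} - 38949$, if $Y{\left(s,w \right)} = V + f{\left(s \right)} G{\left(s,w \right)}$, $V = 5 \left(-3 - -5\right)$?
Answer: $-37709$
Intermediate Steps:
$V = 10$ ($V = 5 \left(-3 + 5\right) = 5 \cdot 2 = 10$)
$Y{\left(s,w \right)} = 10 + 6 s$
$Y{\left(205,-118 \right)} - 38949 = \left(10 + 6 \cdot 205\right) - 38949 = \left(10 + 1230\right) - 38949 = 1240 - 38949 = -37709$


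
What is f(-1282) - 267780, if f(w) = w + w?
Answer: -270344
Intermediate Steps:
f(w) = 2*w
f(-1282) - 267780 = 2*(-1282) - 267780 = -2564 - 267780 = -270344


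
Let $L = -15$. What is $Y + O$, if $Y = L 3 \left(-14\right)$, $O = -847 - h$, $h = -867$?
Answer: $650$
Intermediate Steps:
$O = 20$ ($O = -847 - -867 = -847 + 867 = 20$)
$Y = 630$ ($Y = \left(-15\right) 3 \left(-14\right) = \left(-45\right) \left(-14\right) = 630$)
$Y + O = 630 + 20 = 650$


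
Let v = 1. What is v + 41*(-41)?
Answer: -1680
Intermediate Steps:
v + 41*(-41) = 1 + 41*(-41) = 1 - 1681 = -1680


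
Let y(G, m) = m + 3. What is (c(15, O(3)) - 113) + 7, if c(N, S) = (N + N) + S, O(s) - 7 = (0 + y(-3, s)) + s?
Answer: -60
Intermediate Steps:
y(G, m) = 3 + m
O(s) = 10 + 2*s (O(s) = 7 + ((0 + (3 + s)) + s) = 7 + ((3 + s) + s) = 7 + (3 + 2*s) = 10 + 2*s)
c(N, S) = S + 2*N (c(N, S) = 2*N + S = S + 2*N)
(c(15, O(3)) - 113) + 7 = (((10 + 2*3) + 2*15) - 113) + 7 = (((10 + 6) + 30) - 113) + 7 = ((16 + 30) - 113) + 7 = (46 - 113) + 7 = -67 + 7 = -60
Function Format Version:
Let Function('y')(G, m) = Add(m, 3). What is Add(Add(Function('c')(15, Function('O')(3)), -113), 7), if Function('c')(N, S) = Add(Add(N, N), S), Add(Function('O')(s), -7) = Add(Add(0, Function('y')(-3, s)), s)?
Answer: -60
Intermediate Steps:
Function('y')(G, m) = Add(3, m)
Function('O')(s) = Add(10, Mul(2, s)) (Function('O')(s) = Add(7, Add(Add(0, Add(3, s)), s)) = Add(7, Add(Add(3, s), s)) = Add(7, Add(3, Mul(2, s))) = Add(10, Mul(2, s)))
Function('c')(N, S) = Add(S, Mul(2, N)) (Function('c')(N, S) = Add(Mul(2, N), S) = Add(S, Mul(2, N)))
Add(Add(Function('c')(15, Function('O')(3)), -113), 7) = Add(Add(Add(Add(10, Mul(2, 3)), Mul(2, 15)), -113), 7) = Add(Add(Add(Add(10, 6), 30), -113), 7) = Add(Add(Add(16, 30), -113), 7) = Add(Add(46, -113), 7) = Add(-67, 7) = -60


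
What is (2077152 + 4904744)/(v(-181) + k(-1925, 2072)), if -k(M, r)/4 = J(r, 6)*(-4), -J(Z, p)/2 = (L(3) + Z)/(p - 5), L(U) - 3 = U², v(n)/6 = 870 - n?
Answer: -3490948/30191 ≈ -115.63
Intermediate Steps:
v(n) = 5220 - 6*n (v(n) = 6*(870 - n) = 5220 - 6*n)
L(U) = 3 + U²
J(Z, p) = -2*(12 + Z)/(-5 + p) (J(Z, p) = -2*((3 + 3²) + Z)/(p - 5) = -2*((3 + 9) + Z)/(-5 + p) = -2*(12 + Z)/(-5 + p))
k(M, r) = -384 - 32*r (k(M, r) = -4*2*(-12 - r)/(-5 + 6)*(-4) = -4*2*(-12 - r)/1*(-4) = -4*2*1*(-12 - r)*(-4) = -4*(-24 - 2*r)*(-4) = -4*(96 + 8*r) = -384 - 32*r)
(2077152 + 4904744)/(v(-181) + k(-1925, 2072)) = (2077152 + 4904744)/((5220 - 6*(-181)) + (-384 - 32*2072)) = 6981896/((5220 + 1086) + (-384 - 66304)) = 6981896/(6306 - 66688) = 6981896/(-60382) = 6981896*(-1/60382) = -3490948/30191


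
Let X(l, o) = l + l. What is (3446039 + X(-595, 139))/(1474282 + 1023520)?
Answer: 3444849/2497802 ≈ 1.3792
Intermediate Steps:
X(l, o) = 2*l
(3446039 + X(-595, 139))/(1474282 + 1023520) = (3446039 + 2*(-595))/(1474282 + 1023520) = (3446039 - 1190)/2497802 = 3444849*(1/2497802) = 3444849/2497802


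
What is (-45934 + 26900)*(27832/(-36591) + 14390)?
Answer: -10021718068372/36591 ≈ -2.7388e+8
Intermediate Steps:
(-45934 + 26900)*(27832/(-36591) + 14390) = -19034*(27832*(-1/36591) + 14390) = -19034*(-27832/36591 + 14390) = -19034*526516658/36591 = -10021718068372/36591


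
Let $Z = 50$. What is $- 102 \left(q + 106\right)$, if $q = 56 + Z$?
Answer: $-21624$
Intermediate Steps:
$q = 106$ ($q = 56 + 50 = 106$)
$- 102 \left(q + 106\right) = - 102 \left(106 + 106\right) = \left(-102\right) 212 = -21624$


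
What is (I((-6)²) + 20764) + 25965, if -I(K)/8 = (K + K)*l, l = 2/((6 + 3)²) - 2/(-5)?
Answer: 2091797/45 ≈ 46484.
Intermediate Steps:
l = 172/405 (l = 2/(9²) - 2*(-⅕) = 2/81 + ⅖ = 172/405 ≈ 0.42469)
I(K) = -2752*K/405 (I(K) = -8*(K + K)*172/405 = -8*2*K*172/405 = -2752*K/405)
(I((-6)²) + 20764) + 25965 = (-2752/405*(-6)² + 20764) + 25965 = (-2752/405*36 + 20764) + 25965 = (-11008/45 + 20764) + 25965 = 923372/45 + 25965 = 2091797/45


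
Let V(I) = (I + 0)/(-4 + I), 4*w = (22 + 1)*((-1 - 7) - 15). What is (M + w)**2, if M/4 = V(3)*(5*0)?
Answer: 279841/16 ≈ 17490.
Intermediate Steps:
w = -529/4 (w = ((22 + 1)*((-1 - 7) - 15))/4 = (23*(-8 - 15))/4 = (23*(-23))/4 = (1/4)*(-529) = -529/4 ≈ -132.25)
V(I) = I/(-4 + I)
M = 0 (M = 4*((3/(-4 + 3))*(5*0)) = 4*((3/(-1))*0) = 4*((3*(-1))*0) = 4*(-3*0) = 4*0 = 0)
(M + w)**2 = (0 - 529/4)**2 = (-529/4)**2 = 279841/16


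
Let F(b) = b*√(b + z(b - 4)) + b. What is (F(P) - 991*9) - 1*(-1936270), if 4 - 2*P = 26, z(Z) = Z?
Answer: 1927340 - 11*I*√26 ≈ 1.9273e+6 - 56.089*I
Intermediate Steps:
P = -11 (P = 2 - ½*26 = 2 - 13 = -11)
F(b) = b + b*√(-4 + 2*b) (F(b) = b*√(b + (b - 4)) + b = b*√(b + (-4 + b)) + b = b*√(-4 + 2*b) + b = b + b*√(-4 + 2*b))
(F(P) - 991*9) - 1*(-1936270) = (-11*(1 + √(-4 + 2*(-11))) - 991*9) - 1*(-1936270) = (-11*(1 + √(-4 - 22)) - 8919) + 1936270 = (-11*(1 + √(-26)) - 8919) + 1936270 = (-11*(1 + I*√26) - 8919) + 1936270 = ((-11 - 11*I*√26) - 8919) + 1936270 = (-8930 - 11*I*√26) + 1936270 = 1927340 - 11*I*√26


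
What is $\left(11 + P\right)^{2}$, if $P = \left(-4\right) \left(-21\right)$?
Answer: $9025$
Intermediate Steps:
$P = 84$
$\left(11 + P\right)^{2} = \left(11 + 84\right)^{2} = 95^{2} = 9025$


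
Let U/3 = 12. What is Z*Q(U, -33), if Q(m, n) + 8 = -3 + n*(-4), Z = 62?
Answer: 7502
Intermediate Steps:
U = 36 (U = 3*12 = 36)
Q(m, n) = -11 - 4*n (Q(m, n) = -8 + (-3 + n*(-4)) = -8 + (-3 - 4*n) = -11 - 4*n)
Z*Q(U, -33) = 62*(-11 - 4*(-33)) = 62*(-11 + 132) = 62*121 = 7502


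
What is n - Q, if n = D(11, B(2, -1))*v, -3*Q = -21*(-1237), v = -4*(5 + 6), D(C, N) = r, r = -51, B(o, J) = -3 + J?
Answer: 10903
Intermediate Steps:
D(C, N) = -51
v = -44 (v = -4*11 = -44)
Q = -8659 (Q = -(-7)*(-1237) = -⅓*25977 = -8659)
n = 2244 (n = -51*(-44) = 2244)
n - Q = 2244 - 1*(-8659) = 2244 + 8659 = 10903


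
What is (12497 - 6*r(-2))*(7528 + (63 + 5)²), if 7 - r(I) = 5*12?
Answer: 155727880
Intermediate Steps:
r(I) = -53 (r(I) = 7 - 5*12 = 7 - 1*60 = 7 - 60 = -53)
(12497 - 6*r(-2))*(7528 + (63 + 5)²) = (12497 - 6*(-53))*(7528 + (63 + 5)²) = (12497 + 318)*(7528 + 68²) = 12815*(7528 + 4624) = 12815*12152 = 155727880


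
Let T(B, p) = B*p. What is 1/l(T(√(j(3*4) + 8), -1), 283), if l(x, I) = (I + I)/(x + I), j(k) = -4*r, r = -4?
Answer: ½ - √6/283 ≈ 0.49134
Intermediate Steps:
j(k) = 16 (j(k) = -4*(-4) = 16)
l(x, I) = 2*I/(I + x) (l(x, I) = (2*I)/(I + x) = 2*I/(I + x))
1/l(T(√(j(3*4) + 8), -1), 283) = 1/(2*283/(283 + √(16 + 8)*(-1))) = 1/(2*283/(283 + √24*(-1))) = 1/(2*283/(283 + (2*√6)*(-1))) = 1/(2*283/(283 - 2*√6)) = 1/(566/(283 - 2*√6)) = ½ - √6/283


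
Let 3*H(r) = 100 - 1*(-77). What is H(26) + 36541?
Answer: 36600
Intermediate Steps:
H(r) = 59 (H(r) = (100 - 1*(-77))/3 = (100 + 77)/3 = (⅓)*177 = 59)
H(26) + 36541 = 59 + 36541 = 36600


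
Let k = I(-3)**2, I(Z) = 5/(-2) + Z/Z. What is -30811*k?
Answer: -277299/4 ≈ -69325.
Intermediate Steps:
I(Z) = -3/2 (I(Z) = 5*(-1/2) + 1 = -5/2 + 1 = -3/2)
k = 9/4 (k = (-3/2)**2 = 9/4 ≈ 2.2500)
-30811*k = -30811*9/4 = -277299/4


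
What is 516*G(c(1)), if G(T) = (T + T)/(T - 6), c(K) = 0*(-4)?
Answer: 0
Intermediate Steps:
c(K) = 0
G(T) = 2*T/(-6 + T) (G(T) = (2*T)/(-6 + T) = 2*T/(-6 + T))
516*G(c(1)) = 516*(2*0/(-6 + 0)) = 516*(2*0/(-6)) = 516*(2*0*(-1/6)) = 516*0 = 0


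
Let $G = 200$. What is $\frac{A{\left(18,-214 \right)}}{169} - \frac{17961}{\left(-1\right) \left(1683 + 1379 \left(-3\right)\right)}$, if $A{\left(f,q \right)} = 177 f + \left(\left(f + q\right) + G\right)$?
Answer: $\frac{1597617}{138242} \approx 11.557$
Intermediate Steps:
$A{\left(f,q \right)} = 200 + q + 178 f$ ($A{\left(f,q \right)} = 177 f + \left(\left(f + q\right) + 200\right) = 177 f + \left(200 + f + q\right) = 200 + q + 178 f$)
$\frac{A{\left(18,-214 \right)}}{169} - \frac{17961}{\left(-1\right) \left(1683 + 1379 \left(-3\right)\right)} = \frac{200 - 214 + 178 \cdot 18}{169} - \frac{17961}{\left(-1\right) \left(1683 + 1379 \left(-3\right)\right)} = \left(200 - 214 + 3204\right) \frac{1}{169} - \frac{17961}{\left(-1\right) \left(1683 - 4137\right)} = 3190 \cdot \frac{1}{169} - \frac{17961}{\left(-1\right) \left(-2454\right)} = \frac{3190}{169} - \frac{17961}{2454} = \frac{3190}{169} - \frac{5987}{818} = \frac{1597617}{138242}$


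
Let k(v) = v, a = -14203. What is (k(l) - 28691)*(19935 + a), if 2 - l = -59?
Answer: -164107160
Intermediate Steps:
l = 61 (l = 2 - 1*(-59) = 2 + 59 = 61)
(k(l) - 28691)*(19935 + a) = (61 - 28691)*(19935 - 14203) = -28630*5732 = -164107160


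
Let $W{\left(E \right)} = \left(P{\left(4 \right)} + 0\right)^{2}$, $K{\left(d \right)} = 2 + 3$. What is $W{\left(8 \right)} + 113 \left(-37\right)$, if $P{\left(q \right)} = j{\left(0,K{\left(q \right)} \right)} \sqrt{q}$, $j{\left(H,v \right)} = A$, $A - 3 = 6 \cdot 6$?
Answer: $1903$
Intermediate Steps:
$K{\left(d \right)} = 5$
$A = 39$ ($A = 3 + 6 \cdot 6 = 3 + 36 = 39$)
$j{\left(H,v \right)} = 39$
$P{\left(q \right)} = 39 \sqrt{q}$
$W{\left(E \right)} = 6084$ ($W{\left(E \right)} = \left(39 \sqrt{4} + 0\right)^{2} = \left(39 \cdot 2 + 0\right)^{2} = \left(78 + 0\right)^{2} = 78^{2} = 6084$)
$W{\left(8 \right)} + 113 \left(-37\right) = 6084 + 113 \left(-37\right) = 6084 - 4181 = 1903$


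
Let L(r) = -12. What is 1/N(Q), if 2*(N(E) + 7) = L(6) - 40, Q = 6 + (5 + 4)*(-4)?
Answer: -1/33 ≈ -0.030303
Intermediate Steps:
Q = -30 (Q = 6 + 9*(-4) = 6 - 36 = -30)
N(E) = -33 (N(E) = -7 + (-12 - 40)/2 = -7 + (1/2)*(-52) = -7 - 26 = -33)
1/N(Q) = 1/(-33) = -1/33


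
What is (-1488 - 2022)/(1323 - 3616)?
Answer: 3510/2293 ≈ 1.5307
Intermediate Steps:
(-1488 - 2022)/(1323 - 3616) = -3510/(-2293) = -3510*(-1/2293) = 3510/2293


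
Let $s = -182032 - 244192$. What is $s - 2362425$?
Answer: $-2788649$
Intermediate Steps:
$s = -426224$
$s - 2362425 = -426224 - 2362425 = -2788649$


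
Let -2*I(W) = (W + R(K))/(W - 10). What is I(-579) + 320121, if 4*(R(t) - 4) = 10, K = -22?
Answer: 754203931/2356 ≈ 3.2012e+5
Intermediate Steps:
R(t) = 13/2 (R(t) = 4 + (¼)*10 = 4 + 5/2 = 13/2)
I(W) = -(13/2 + W)/(2*(-10 + W)) (I(W) = -(W + 13/2)/(2*(W - 10)) = -(13/2 + W)/(2*(-10 + W)))
I(-579) + 320121 = (-13 - 2*(-579))/(4*(-10 - 579)) + 320121 = (¼)*(-13 + 1158)/(-589) + 320121 = (¼)*(-1/589)*1145 + 320121 = -1145/2356 + 320121 = 754203931/2356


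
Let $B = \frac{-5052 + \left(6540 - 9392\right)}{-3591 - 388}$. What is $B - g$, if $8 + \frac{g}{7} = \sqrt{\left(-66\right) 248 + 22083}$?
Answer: $\frac{230728}{3979} - 21 \sqrt{635} \approx -471.2$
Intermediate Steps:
$B = \frac{7904}{3979}$ ($B = \frac{-5052 - 2852}{-3979} = \left(-7904\right) \left(- \frac{1}{3979}\right) = \frac{7904}{3979} \approx 1.9864$)
$g = -56 + 21 \sqrt{635}$ ($g = -56 + 7 \sqrt{\left(-66\right) 248 + 22083} = -56 + 7 \sqrt{-16368 + 22083} = -56 + 7 \sqrt{5715} = -56 + 7 \cdot 3 \sqrt{635} = -56 + 21 \sqrt{635} \approx 473.18$)
$B - g = \frac{7904}{3979} - \left(-56 + 21 \sqrt{635}\right) = \frac{7904}{3979} + \left(56 - 21 \sqrt{635}\right) = \frac{230728}{3979} - 21 \sqrt{635}$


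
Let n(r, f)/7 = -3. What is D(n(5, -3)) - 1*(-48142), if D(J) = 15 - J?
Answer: 48178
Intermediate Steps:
n(r, f) = -21 (n(r, f) = 7*(-3) = -21)
D(n(5, -3)) - 1*(-48142) = (15 - 1*(-21)) - 1*(-48142) = (15 + 21) + 48142 = 36 + 48142 = 48178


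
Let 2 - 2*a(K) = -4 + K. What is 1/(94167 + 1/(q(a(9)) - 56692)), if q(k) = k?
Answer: 113387/10677313627 ≈ 1.0619e-5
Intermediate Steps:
a(K) = 3 - K/2 (a(K) = 1 - (-4 + K)/2 = 1 + (2 - K/2) = 3 - K/2)
1/(94167 + 1/(q(a(9)) - 56692)) = 1/(94167 + 1/((3 - ½*9) - 56692)) = 1/(94167 + 1/((3 - 9/2) - 56692)) = 1/(94167 + 1/(-3/2 - 56692)) = 1/(94167 + 1/(-113387/2)) = 1/(94167 - 2/113387) = 1/(10677313627/113387) = 113387/10677313627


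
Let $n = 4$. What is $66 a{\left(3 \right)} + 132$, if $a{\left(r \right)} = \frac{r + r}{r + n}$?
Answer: $\frac{1320}{7} \approx 188.57$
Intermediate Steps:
$a{\left(r \right)} = \frac{2 r}{4 + r}$ ($a{\left(r \right)} = \frac{r + r}{r + 4} = \frac{2 r}{4 + r}$)
$66 a{\left(3 \right)} + 132 = 66 \cdot 2 \cdot 3 \frac{1}{4 + 3} + 132 = 66 \cdot 2 \cdot 3 \cdot \frac{1}{7} + 132 = 66 \cdot \frac{6}{7} + 132 = \frac{396}{7} + 132 = \frac{1320}{7}$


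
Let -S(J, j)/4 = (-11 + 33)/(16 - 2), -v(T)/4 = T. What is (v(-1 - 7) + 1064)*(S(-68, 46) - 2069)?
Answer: -15921592/7 ≈ -2.2745e+6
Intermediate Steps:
v(T) = -4*T
S(J, j) = -44/7 (S(J, j) = -4*(-11 + 33)/(16 - 2) = -88/14 = -4*11/7 = -44/7)
(v(-1 - 7) + 1064)*(S(-68, 46) - 2069) = (-4*(-1 - 7) + 1064)*(-44/7 - 2069) = (-4*(-8) + 1064)*(-14527/7) = (32 + 1064)*(-14527/7) = 1096*(-14527/7) = -15921592/7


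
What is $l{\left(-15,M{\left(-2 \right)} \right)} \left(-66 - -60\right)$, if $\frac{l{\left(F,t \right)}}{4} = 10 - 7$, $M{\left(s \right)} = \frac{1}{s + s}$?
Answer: $-72$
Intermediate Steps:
$M{\left(s \right)} = \frac{1}{2 s}$
$l{\left(F,t \right)} = 12$ ($l{\left(F,t \right)} = 4 \left(10 - 7\right) = 4 \cdot 3 = 12$)
$l{\left(-15,M{\left(-2 \right)} \right)} \left(-66 - -60\right) = 12 \left(-66 - -60\right) = 12 \left(-66 + 60\right) = 12 \left(-6\right) = -72$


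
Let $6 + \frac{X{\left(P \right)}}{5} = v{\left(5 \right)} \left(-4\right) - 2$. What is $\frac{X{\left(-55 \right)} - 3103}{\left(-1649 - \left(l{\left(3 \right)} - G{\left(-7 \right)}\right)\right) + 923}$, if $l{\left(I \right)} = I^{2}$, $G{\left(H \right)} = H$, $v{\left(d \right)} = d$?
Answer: $\frac{3243}{742} \approx 4.3706$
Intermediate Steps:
$X{\left(P \right)} = -140$ ($X{\left(P \right)} = -30 + 5 \left(5 \left(-4\right) - 2\right) = -30 + 5 \left(-20 - 2\right) = -30 + 5 \left(-22\right) = -30 - 110 = -140$)
$\frac{X{\left(-55 \right)} - 3103}{\left(-1649 - \left(l{\left(3 \right)} - G{\left(-7 \right)}\right)\right) + 923} = \frac{-140 - 3103}{\left(-1649 - \left(3^{2} - -7\right)\right) + 923} = - \frac{3243}{\left(-1649 - \left(9 + 7\right)\right) + 923} = - \frac{3243}{\left(-1649 - 16\right) + 923} = - \frac{3243}{-1665 + 923} = - \frac{3243}{-742} = \left(-3243\right) \left(- \frac{1}{742}\right) = \frac{3243}{742}$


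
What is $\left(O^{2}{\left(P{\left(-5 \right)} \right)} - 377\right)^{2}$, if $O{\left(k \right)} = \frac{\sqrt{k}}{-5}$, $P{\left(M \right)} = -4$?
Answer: $\frac{88906041}{625} \approx 1.4225 \cdot 10^{5}$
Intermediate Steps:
$O{\left(k \right)} = - \frac{\sqrt{k}}{5}$
$\left(O^{2}{\left(P{\left(-5 \right)} \right)} - 377\right)^{2} = \left(\left(- \frac{\sqrt{-4}}{5}\right)^{2} - 377\right)^{2} = \left(\left(- \frac{2 i}{5}\right)^{2} - 377\right)^{2} = \left(- \frac{4}{25} - 377\right)^{2} = \left(- \frac{9429}{25}\right)^{2} = \frac{88906041}{625}$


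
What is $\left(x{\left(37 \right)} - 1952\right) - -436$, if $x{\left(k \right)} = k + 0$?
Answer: $-1479$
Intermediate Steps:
$x{\left(k \right)} = k$
$\left(x{\left(37 \right)} - 1952\right) - -436 = \left(37 - 1952\right) - -436 = \left(37 - 1952\right) + 436 = -1915 + 436 = -1479$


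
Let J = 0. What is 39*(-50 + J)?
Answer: -1950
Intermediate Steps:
39*(-50 + J) = 39*(-50 + 0) = 39*(-50) = -1950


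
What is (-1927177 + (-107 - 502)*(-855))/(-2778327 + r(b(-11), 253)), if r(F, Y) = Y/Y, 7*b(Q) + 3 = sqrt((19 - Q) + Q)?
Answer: 703241/1389163 ≈ 0.50623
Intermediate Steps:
b(Q) = -3/7 + sqrt(19)/7 (b(Q) = -3/7 + sqrt((19 - Q) + Q)/7 = -3/7 + sqrt(19)/7)
r(F, Y) = 1
(-1927177 + (-107 - 502)*(-855))/(-2778327 + r(b(-11), 253)) = (-1927177 + (-107 - 502)*(-855))/(-2778327 + 1) = (-1927177 - 609*(-855))/(-2778326) = (-1927177 + 520695)*(-1/2778326) = -1406482*(-1/2778326) = 703241/1389163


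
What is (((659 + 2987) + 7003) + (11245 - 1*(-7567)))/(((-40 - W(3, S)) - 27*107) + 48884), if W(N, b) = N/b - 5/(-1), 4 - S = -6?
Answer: 294610/459497 ≈ 0.64116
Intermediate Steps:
S = 10 (S = 4 - 1*(-6) = 4 + 6 = 10)
W(N, b) = 5 + N/b (W(N, b) = N/b - 5*(-1) = N/b + 5 = 5 + N/b)
(((659 + 2987) + 7003) + (11245 - 1*(-7567)))/(((-40 - W(3, S)) - 27*107) + 48884) = (((659 + 2987) + 7003) + (11245 - 1*(-7567)))/(((-40 - (5 + 3/10)) - 27*107) + 48884) = ((3646 + 7003) + (11245 + 7567))/(((-40 - (5 + 3*(⅒))) - 2889) + 48884) = (10649 + 18812)/(((-40 - (5 + 3/10)) - 2889) + 48884) = 29461/(((-40 - 1*53/10) - 2889) + 48884) = 29461/(((-40 - 53/10) - 2889) + 48884) = 29461/((-453/10 - 2889) + 48884) = 29461/(-29343/10 + 48884) = 29461/(459497/10) = 29461*(10/459497) = 294610/459497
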